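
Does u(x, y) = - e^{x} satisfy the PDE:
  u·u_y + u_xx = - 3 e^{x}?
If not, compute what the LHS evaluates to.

Evaluate each term of the left-hand side for u = - e^{x}.
Derivatives:
  u_y = 0
  u_xx = - e^{x}
Terms:
  u·u_y = 0
  u_xx = - e^{x}
Sum: LHS = - e^{x}
Given right-hand side: - 3 e^{x}. Difference LHS − RHS = 2 e^{x} ≠ 0, so u is not a solution.

Answer: No, the LHS evaluates to - e^{x}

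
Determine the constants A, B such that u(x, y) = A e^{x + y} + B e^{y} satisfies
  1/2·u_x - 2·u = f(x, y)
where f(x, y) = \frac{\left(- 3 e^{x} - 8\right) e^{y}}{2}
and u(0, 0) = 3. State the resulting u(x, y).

Substitute the ansatz u = A e^{x + y} + B e^{y} into the left-hand side.
Derivatives of the ansatz:
  u_x = A e^{x} e^{y}
Term by term:
  1/2·u_x = \frac{A e^{x} e^{y}}{2}
  -2·u = - 2 A e^{x} e^{y} - 2 B e^{y}
So the left-hand side equals
  - \frac{3 A e^{x} e^{y}}{2} - 2 B e^{y}
This must equal f(x, y) identically; expanded, f = - \frac{3 e^{x} e^{y}}{2} - 4 e^{y}.
Matching coefficients of the independent functions:
  [e^{x} e^{y}]:  - \frac{3 A}{2} = - \frac{3}{2}
  [e^{y}]:  - 2 B = -4
Solving: A = 1, B = 2.
Check against the point condition:
  u(0, 0) = 3  ⟹  A + B = 3  ✓
Hence u(x, y) = 2 e^{y} + e^{x + y}.

Answer: u(x, y) = 2 e^{y} + e^{x + y}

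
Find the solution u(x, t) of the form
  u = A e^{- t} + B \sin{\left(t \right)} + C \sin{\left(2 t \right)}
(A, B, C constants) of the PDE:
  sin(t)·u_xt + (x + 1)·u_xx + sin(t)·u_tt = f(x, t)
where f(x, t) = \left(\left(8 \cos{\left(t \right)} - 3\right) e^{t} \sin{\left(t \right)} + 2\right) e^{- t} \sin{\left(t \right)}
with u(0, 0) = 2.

Substitute the ansatz u = A e^{- t} + B \sin{\left(t \right)} + C \sin{\left(2 t \right)} into the left-hand side.
Derivatives of the ansatz:
  u_xt = 0
  u_xx = 0
  u_tt = A e^{- t} - B \sin{\left(t \right)} - 4 C \sin{\left(2 t \right)}
Term by term:
  sin(t)·u_xt = 0
  (x + 1)·u_xx = 0
  sin(t)·u_tt = A e^{- t} \sin{\left(t \right)} - B \sin^{2}{\left(t \right)} - 4 C \sin{\left(t \right)} \sin{\left(2 t \right)}
So the left-hand side equals
  A e^{- t} \sin{\left(t \right)} - B \sin^{2}{\left(t \right)} - 4 C \sin{\left(t \right)} \sin{\left(2 t \right)}
This must equal f(x, t) identically; expanded, f = - 3 \sin^{2}{\left(t \right)} + 4 \sin{\left(t \right)} \sin{\left(2 t \right)} + 2 e^{- t} \sin{\left(t \right)}.
Matching coefficients of the independent functions:
  [e^{- t} \sin{\left(t \right)}]:  A = 2
  [\sin{\left(t \right)} \sin{\left(2 t \right)}]:  - 4 C = 4
  [\sin^{2}{\left(t \right)}]:  - B = -3
Solving: A = 2, B = 3, C = -1.
Check against the point condition:
  u(0, 0) = 2  ⟹  A = 2  ✓
Hence u(x, t) = 3 \sin{\left(t \right)} - \sin{\left(2 t \right)} + 2 e^{- t}.

Answer: u(x, t) = 3 \sin{\left(t \right)} - \sin{\left(2 t \right)} + 2 e^{- t}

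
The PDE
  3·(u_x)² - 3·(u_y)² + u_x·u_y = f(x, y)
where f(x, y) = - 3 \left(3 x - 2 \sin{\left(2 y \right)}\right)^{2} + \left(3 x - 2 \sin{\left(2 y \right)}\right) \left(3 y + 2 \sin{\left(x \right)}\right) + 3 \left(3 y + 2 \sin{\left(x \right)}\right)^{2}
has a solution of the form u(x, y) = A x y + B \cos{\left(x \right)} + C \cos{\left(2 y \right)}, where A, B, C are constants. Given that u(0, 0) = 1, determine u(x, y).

Substitute the ansatz u = A x y + B \cos{\left(x \right)} + C \cos{\left(2 y \right)} into the left-hand side.
Derivatives of the ansatz:
  u_x = A y - B \sin{\left(x \right)}
  u_y = A x - 2 C \sin{\left(2 y \right)}
Term by term:
  3·(u_x)² = 3 A^{2} y^{2} - 6 A B y \sin{\left(x \right)} + 3 B^{2} \sin^{2}{\left(x \right)}
  -3·(u_y)² = - 3 A^{2} x^{2} + 12 A C x \sin{\left(2 y \right)} - 12 C^{2} \sin^{2}{\left(2 y \right)}
  u_x·u_y = A^{2} x y - A B x \sin{\left(x \right)} - 2 A C y \sin{\left(2 y \right)} + 2 B C \sin{\left(x \right)} \sin{\left(2 y \right)}
So the left-hand side equals
  - 3 A^{2} x^{2} + A^{2} x y + 3 A^{2} y^{2} - A B x \sin{\left(x \right)} - 6 A B y \sin{\left(x \right)} + 12 A C x \sin{\left(2 y \right)} - 2 A C y \sin{\left(2 y \right)} + 3 B^{2} \sin^{2}{\left(x \right)} + 2 B C \sin{\left(x \right)} \sin{\left(2 y \right)} - 12 C^{2} \sin^{2}{\left(2 y \right)}
This must equal f(x, y) identically; expanded, f = - 27 x^{2} + 9 x y + 6 x \sin{\left(x \right)} + 36 x \sin{\left(2 y \right)} + 27 y^{2} + 36 y \sin{\left(x \right)} - 6 y \sin{\left(2 y \right)} + 12 \sin^{2}{\left(x \right)} - 4 \sin{\left(x \right)} \sin{\left(2 y \right)} - 12 \sin^{2}{\left(2 y \right)}.
Matching coefficients of the independent functions:
  [x^{2}]:  - 3 A^{2} = -27
  [y^{2}]:  3 A^{2} = 27
  [x y]:  A^{2} = 9
  [x \sin{\left(x \right)}]:  - A B = 6
  [x \sin{\left(2 y \right)}]:  12 A C = 36
  [y \sin{\left(x \right)}]:  - 6 A B = 36
  [y \sin{\left(2 y \right)}]:  - 2 A C = -6
  [\sin{\left(x \right)} \sin{\left(2 y \right)}]:  2 B C = -4
  [\sin^{2}{\left(x \right)}]:  3 B^{2} = 12
  [\sin^{2}{\left(2 y \right)}]:  - 12 C^{2} = -12
These equations allow (A, B, C) = (-3, 2, -1) or (3, -2, 1).
Impose the point condition(s):
  u(0, 0) = 1  ⟹  B + C = 1
Only A = -3, B = 2, C = -1 satisfies everything.
Hence u(x, y) = - 3 x y + 2 \cos{\left(x \right)} - \cos{\left(2 y \right)}.

Answer: u(x, y) = - 3 x y + 2 \cos{\left(x \right)} - \cos{\left(2 y \right)}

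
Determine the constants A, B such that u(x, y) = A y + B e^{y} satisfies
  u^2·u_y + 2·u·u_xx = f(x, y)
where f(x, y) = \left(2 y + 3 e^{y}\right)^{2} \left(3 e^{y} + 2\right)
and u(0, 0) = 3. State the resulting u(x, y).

Substitute the ansatz u = A y + B e^{y} into the left-hand side.
Derivatives of the ansatz:
  u_y = A + B e^{y}
  u_xx = 0
Term by term:
  u^2·u_y = A^{3} y^{2} + A^{2} B y^{2} e^{y} + 2 A^{2} B y e^{y} + 2 A B^{2} y e^{2 y} + A B^{2} e^{2 y} + B^{3} e^{3 y}
  2·u·u_xx = 0
So the left-hand side equals
  A^{3} y^{2} + A^{2} B y^{2} e^{y} + 2 A^{2} B y e^{y} + 2 A B^{2} y e^{2 y} + A B^{2} e^{2 y} + B^{3} e^{3 y}
This must equal f(x, y) identically; expanded, f = 12 y^{2} e^{y} + 8 y^{2} + 36 y e^{2 y} + 24 y e^{y} + 27 e^{3 y} + 18 e^{2 y}.
Matching coefficients of the independent functions:
  [y^{2}]:  A^{3} = 8
  [y e^{y}]:  2 A^{2} B = 24
  [y e^{2 y}]:  2 A B^{2} = 36
  [y^{2} e^{y}]:  A^{2} B = 12
  [e^{2 y}]:  A B^{2} = 18
  [e^{3 y}]:  B^{3} = 27
Solving: A = 2, B = 3.
Check against the point condition:
  u(0, 0) = 3  ⟹  B = 3  ✓
Hence u(x, y) = 2 y + 3 e^{y}.

Answer: u(x, y) = 2 y + 3 e^{y}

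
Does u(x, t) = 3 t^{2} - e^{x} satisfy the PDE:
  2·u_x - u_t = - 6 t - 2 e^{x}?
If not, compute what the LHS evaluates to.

Evaluate each term of the left-hand side for u = 3 t^{2} - e^{x}.
Derivatives:
  u_x = - e^{x}
  u_t = 6 t
Terms:
  2·u_x = - 2 e^{x}
  -u_t = - 6 t
Sum: LHS = - 6 t - 2 e^{x}
This is exactly the given right-hand side, so u is a solution.

Answer: Yes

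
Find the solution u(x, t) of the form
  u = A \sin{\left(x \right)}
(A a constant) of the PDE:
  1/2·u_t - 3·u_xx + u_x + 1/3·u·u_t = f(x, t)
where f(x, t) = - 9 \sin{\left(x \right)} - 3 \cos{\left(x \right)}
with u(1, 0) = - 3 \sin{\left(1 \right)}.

Answer: u(x, t) = - 3 \sin{\left(x \right)}

Derivation:
Substitute the ansatz u = A \sin{\left(x \right)} into the left-hand side.
Derivatives of the ansatz:
  u_t = 0
  u_xx = - A \sin{\left(x \right)}
  u_x = A \cos{\left(x \right)}
Term by term:
  1/2·u_t = 0
  -3·u_xx = 3 A \sin{\left(x \right)}
  u_x = A \cos{\left(x \right)}
  1/3·u·u_t = 0
So the left-hand side equals
  3 A \sin{\left(x \right)} + A \cos{\left(x \right)}
This must equal f(x, t) = - 9 \sin{\left(x \right)} - 3 \cos{\left(x \right)} identically.
Matching coefficients of the independent functions:
  [\sin{\left(x \right)}]:  3 A = -9
  [\cos{\left(x \right)}]:  A = -3
Solving: A = -3.
Check against the point condition:
  u(1, 0) = - 3 \sin{\left(1 \right)}  ⟹  A \sin{\left(1 \right)} = - 3 \sin{\left(1 \right)}  ✓
Hence u(x, t) = - 3 \sin{\left(x \right)}.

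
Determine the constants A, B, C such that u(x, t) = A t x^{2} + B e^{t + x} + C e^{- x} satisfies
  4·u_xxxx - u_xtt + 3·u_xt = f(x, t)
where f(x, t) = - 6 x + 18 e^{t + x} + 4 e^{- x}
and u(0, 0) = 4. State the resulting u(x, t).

Substitute the ansatz u = A t x^{2} + B e^{t + x} + C e^{- x} into the left-hand side.
Derivatives of the ansatz:
  u_xxxx = B e^{t} e^{x} + C e^{- x}
  u_xtt = B e^{t} e^{x}
  u_xt = 2 A x + B e^{t} e^{x}
Term by term:
  4·u_xxxx = 4 B e^{t} e^{x} + 4 C e^{- x}
  -u_xtt = - B e^{t} e^{x}
  3·u_xt = 6 A x + 3 B e^{t} e^{x}
So the left-hand side equals
  6 A x + 6 B e^{t} e^{x} + 4 C e^{- x}
This must equal f(x, t) identically; expanded, f = - 6 x + 18 e^{t} e^{x} + 4 e^{- x}.
Matching coefficients of the independent functions:
  [x]:  6 A = -6
  [e^{t} e^{x}]:  6 B = 18
  [e^{- x}]:  4 C = 4
Solving: A = -1, B = 3, C = 1.
Check against the point condition:
  u(0, 0) = 4  ⟹  B + C = 4  ✓
Hence u(x, t) = - t x^{2} + 3 e^{t + x} + e^{- x}.

Answer: u(x, t) = - t x^{2} + 3 e^{t + x} + e^{- x}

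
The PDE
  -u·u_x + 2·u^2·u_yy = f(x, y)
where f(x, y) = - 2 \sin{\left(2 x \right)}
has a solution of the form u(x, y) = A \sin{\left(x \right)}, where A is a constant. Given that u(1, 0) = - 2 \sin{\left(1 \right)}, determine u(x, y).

Substitute the ansatz u = A \sin{\left(x \right)} into the left-hand side.
Derivatives of the ansatz:
  u_x = A \cos{\left(x \right)}
  u_yy = 0
Term by term:
  -u·u_x = - A^{2} \sin{\left(x \right)} \cos{\left(x \right)}
  2·u^2·u_yy = 0
So the left-hand side equals
  - A^{2} \sin{\left(x \right)} \cos{\left(x \right)}
This must equal f(x, y) identically; expanded, f = - 4 \sin{\left(x \right)} \cos{\left(x \right)}.
Matching coefficients of the independent functions:
  [\sin{\left(x \right)} \cos{\left(x \right)}]:  - A^{2} = -4
These equations allow (A) = (-2) or (2).
Impose the point condition(s):
  u(1, 0) = - 2 \sin{\left(1 \right)}  ⟹  A \sin{\left(1 \right)} = - 2 \sin{\left(1 \right)}
Only A = -2 satisfies everything.
Hence u(x, y) = - 2 \sin{\left(x \right)}.

Answer: u(x, y) = - 2 \sin{\left(x \right)}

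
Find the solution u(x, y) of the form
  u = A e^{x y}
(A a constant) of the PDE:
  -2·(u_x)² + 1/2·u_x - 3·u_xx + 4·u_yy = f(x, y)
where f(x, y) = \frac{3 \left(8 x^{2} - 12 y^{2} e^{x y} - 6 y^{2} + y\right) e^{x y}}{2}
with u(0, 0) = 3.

Substitute the ansatz u = A e^{x y} into the left-hand side.
Derivatives of the ansatz:
  u_x = A y e^{x y}
  u_xx = A y^{2} e^{x y}
  u_yy = A x^{2} e^{x y}
Term by term:
  -2·(u_x)² = - 2 A^{2} y^{2} e^{2 x y}
  1/2·u_x = \frac{A y e^{x y}}{2}
  -3·u_xx = - 3 A y^{2} e^{x y}
  4·u_yy = 4 A x^{2} e^{x y}
So the left-hand side equals
  - 2 A^{2} y^{2} e^{2 x y} + 4 A x^{2} e^{x y} - 3 A y^{2} e^{x y} + \frac{A y e^{x y}}{2}
This must equal f(x, y) identically; expanded, f = 12 x^{2} e^{x y} - 18 y^{2} e^{2 x y} - 9 y^{2} e^{x y} + \frac{3 y e^{x y}}{2}.
Matching coefficients of the independent functions:
  [x^{2} e^{x y}]:  4 A = 12
  [y e^{x y}]:  \frac{A}{2} = \frac{3}{2}
  [y^{2} e^{x y}]:  - 3 A = -9
  [y^{2} e^{2 x y}]:  - 2 A^{2} = -18
Solving: A = 3.
Check against the point condition:
  u(0, 0) = 3  ⟹  A = 3  ✓
Hence u(x, y) = 3 e^{x y}.

Answer: u(x, y) = 3 e^{x y}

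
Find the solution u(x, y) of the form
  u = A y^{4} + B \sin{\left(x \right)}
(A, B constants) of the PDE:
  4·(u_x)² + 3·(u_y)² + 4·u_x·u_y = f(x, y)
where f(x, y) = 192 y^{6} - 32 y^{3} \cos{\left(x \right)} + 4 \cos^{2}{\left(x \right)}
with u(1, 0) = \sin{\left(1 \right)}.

Substitute the ansatz u = A y^{4} + B \sin{\left(x \right)} into the left-hand side.
Derivatives of the ansatz:
  u_x = B \cos{\left(x \right)}
  u_y = 4 A y^{3}
Term by term:
  4·(u_x)² = 4 B^{2} \cos^{2}{\left(x \right)}
  3·(u_y)² = 48 A^{2} y^{6}
  4·u_x·u_y = 16 A B y^{3} \cos{\left(x \right)}
So the left-hand side equals
  48 A^{2} y^{6} + 16 A B y^{3} \cos{\left(x \right)} + 4 B^{2} \cos^{2}{\left(x \right)}
This must equal f(x, y) = 192 y^{6} - 32 y^{3} \cos{\left(x \right)} + 4 \cos^{2}{\left(x \right)} identically.
Matching coefficients of the independent functions:
  [y^{6}]:  48 A^{2} = 192
  [y^{3} \cos{\left(x \right)}]:  16 A B = -32
  [\cos^{2}{\left(x \right)}]:  4 B^{2} = 4
These equations allow (A, B) = (-2, 1) or (2, -1).
Impose the point condition(s):
  u(1, 0) = \sin{\left(1 \right)}  ⟹  B \sin{\left(1 \right)} = \sin{\left(1 \right)}
Only A = -2, B = 1 satisfies everything.
Hence u(x, y) = - 2 y^{4} + \sin{\left(x \right)}.

Answer: u(x, y) = - 2 y^{4} + \sin{\left(x \right)}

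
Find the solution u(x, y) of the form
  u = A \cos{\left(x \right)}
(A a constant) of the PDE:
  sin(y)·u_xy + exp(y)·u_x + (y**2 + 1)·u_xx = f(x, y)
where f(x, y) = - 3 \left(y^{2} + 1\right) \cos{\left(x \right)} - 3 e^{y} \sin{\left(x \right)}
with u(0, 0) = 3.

Substitute the ansatz u = A \cos{\left(x \right)} into the left-hand side.
Derivatives of the ansatz:
  u_xy = 0
  u_x = - A \sin{\left(x \right)}
  u_xx = - A \cos{\left(x \right)}
Term by term:
  sin(y)·u_xy = 0
  exp(y)·u_x = - A e^{y} \sin{\left(x \right)}
  (y**2 + 1)·u_xx = - A y^{2} \cos{\left(x \right)} - A \cos{\left(x \right)}
So the left-hand side equals
  - A y^{2} \cos{\left(x \right)} - A e^{y} \sin{\left(x \right)} - A \cos{\left(x \right)}
This must equal f(x, y) identically; expanded, f = - 3 y^{2} \cos{\left(x \right)} - 3 e^{y} \sin{\left(x \right)} - 3 \cos{\left(x \right)}.
Matching coefficients of the independent functions:
  [y^{2} \cos{\left(x \right)}, e^{y} \sin{\left(x \right)}, \cos{\left(x \right)}]:  - A = -3
Solving: A = 3.
Check against the point condition:
  u(0, 0) = 3  ⟹  A = 3  ✓
Hence u(x, y) = 3 \cos{\left(x \right)}.

Answer: u(x, y) = 3 \cos{\left(x \right)}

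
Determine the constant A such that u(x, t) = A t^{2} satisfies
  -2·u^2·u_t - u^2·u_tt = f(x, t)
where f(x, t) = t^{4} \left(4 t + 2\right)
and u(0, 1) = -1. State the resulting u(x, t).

Substitute the ansatz u = A t^{2} into the left-hand side.
Derivatives of the ansatz:
  u_t = 2 A t
  u_tt = 2 A
Term by term:
  -2·u^2·u_t = - 4 A^{3} t^{5}
  -u^2·u_tt = - 2 A^{3} t^{4}
So the left-hand side equals
  - 4 A^{3} t^{5} - 2 A^{3} t^{4}
This must equal f(x, t) identically; expanded, f = 4 t^{5} + 2 t^{4}.
Matching coefficients of the independent functions:
  [t^{4}]:  - 2 A^{3} = 2
  [t^{5}]:  - 4 A^{3} = 4
Solving: A = -1.
Check against the point condition:
  u(0, 1) = -1  ⟹  A = -1  ✓
Hence u(x, t) = - t^{2}.

Answer: u(x, t) = - t^{2}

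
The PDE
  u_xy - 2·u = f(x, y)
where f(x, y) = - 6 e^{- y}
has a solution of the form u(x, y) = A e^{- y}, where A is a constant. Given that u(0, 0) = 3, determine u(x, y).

Answer: u(x, y) = 3 e^{- y}

Derivation:
Substitute the ansatz u = A e^{- y} into the left-hand side.
Derivatives of the ansatz:
  u_xy = 0
Term by term:
  u_xy = 0
  -2·u = - 2 A e^{- y}
So the left-hand side equals
  - 2 A e^{- y}
This must equal f(x, y) = - 6 e^{- y} identically.
Matching coefficients of the independent functions:
  [e^{- y}]:  - 2 A = -6
Solving: A = 3.
Check against the point condition:
  u(0, 0) = 3  ⟹  A = 3  ✓
Hence u(x, y) = 3 e^{- y}.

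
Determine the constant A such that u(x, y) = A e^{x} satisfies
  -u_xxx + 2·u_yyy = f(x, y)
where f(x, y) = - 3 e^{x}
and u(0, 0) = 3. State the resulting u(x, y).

Substitute the ansatz u = A e^{x} into the left-hand side.
Derivatives of the ansatz:
  u_xxx = A e^{x}
  u_yyy = 0
Term by term:
  -u_xxx = - A e^{x}
  2·u_yyy = 0
So the left-hand side equals
  - A e^{x}
This must equal f(x, y) = - 3 e^{x} identically.
Matching coefficients of the independent functions:
  [e^{x}]:  - A = -3
Solving: A = 3.
Check against the point condition:
  u(0, 0) = 3  ⟹  A = 3  ✓
Hence u(x, y) = 3 e^{x}.

Answer: u(x, y) = 3 e^{x}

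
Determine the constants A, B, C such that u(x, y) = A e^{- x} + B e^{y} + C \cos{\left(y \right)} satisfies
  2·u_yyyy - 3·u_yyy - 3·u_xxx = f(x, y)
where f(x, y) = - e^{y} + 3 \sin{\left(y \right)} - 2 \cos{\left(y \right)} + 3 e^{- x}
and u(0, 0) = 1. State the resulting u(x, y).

Substitute the ansatz u = A e^{- x} + B e^{y} + C \cos{\left(y \right)} into the left-hand side.
Derivatives of the ansatz:
  u_yyyy = B e^{y} + C \cos{\left(y \right)}
  u_yyy = B e^{y} + C \sin{\left(y \right)}
  u_xxx = - A e^{- x}
Term by term:
  2·u_yyyy = 2 B e^{y} + 2 C \cos{\left(y \right)}
  -3·u_yyy = - 3 B e^{y} - 3 C \sin{\left(y \right)}
  -3·u_xxx = 3 A e^{- x}
So the left-hand side equals
  3 A e^{- x} - B e^{y} - 3 C \sin{\left(y \right)} + 2 C \cos{\left(y \right)}
This must equal f(x, y) = - e^{y} + 3 \sin{\left(y \right)} - 2 \cos{\left(y \right)} + 3 e^{- x} identically.
Matching coefficients of the independent functions:
  [e^{- x}]:  3 A = 3
  [e^{y}]:  - B = -1
  [\sin{\left(y \right)}]:  - 3 C = 3
  [\cos{\left(y \right)}]:  2 C = -2
Solving: A = 1, B = 1, C = -1.
Check against the point condition:
  u(0, 0) = 1  ⟹  A + B + C = 1  ✓
Hence u(x, y) = e^{y} - \cos{\left(y \right)} + e^{- x}.

Answer: u(x, y) = e^{y} - \cos{\left(y \right)} + e^{- x}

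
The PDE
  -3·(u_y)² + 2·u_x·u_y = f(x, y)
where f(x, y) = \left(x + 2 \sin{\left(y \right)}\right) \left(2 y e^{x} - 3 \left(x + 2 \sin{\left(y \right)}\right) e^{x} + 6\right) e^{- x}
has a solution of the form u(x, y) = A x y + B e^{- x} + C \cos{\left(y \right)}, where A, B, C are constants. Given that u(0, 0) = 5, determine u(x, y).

Substitute the ansatz u = A x y + B e^{- x} + C \cos{\left(y \right)} into the left-hand side.
Derivatives of the ansatz:
  u_y = A x - C \sin{\left(y \right)}
  u_x = A y - B e^{- x}
Term by term:
  -3·(u_y)² = - 3 A^{2} x^{2} + 6 A C x \sin{\left(y \right)} - 3 C^{2} \sin^{2}{\left(y \right)}
  2·u_x·u_y = 2 A^{2} x y - 2 A B x e^{- x} - 2 A C y \sin{\left(y \right)} + 2 B C e^{- x} \sin{\left(y \right)}
So the left-hand side equals
  - 3 A^{2} x^{2} + 2 A^{2} x y - 2 A B x e^{- x} + 6 A C x \sin{\left(y \right)} - 2 A C y \sin{\left(y \right)} + 2 B C e^{- x} \sin{\left(y \right)} - 3 C^{2} \sin^{2}{\left(y \right)}
This must equal f(x, y) identically; expanded, f = - 3 x^{2} + 2 x y - 12 x \sin{\left(y \right)} + 6 x e^{- x} + 4 y \sin{\left(y \right)} - 12 \sin^{2}{\left(y \right)} + 12 e^{- x} \sin{\left(y \right)}.
Matching coefficients of the independent functions:
  [x^{2}]:  - 3 A^{2} = -3
  [x y]:  2 A^{2} = 2
  [x e^{- x}]:  - 2 A B = 6
  [x \sin{\left(y \right)}]:  6 A C = -12
  [y \sin{\left(y \right)}]:  - 2 A C = 4
  [e^{- x} \sin{\left(y \right)}]:  2 B C = 12
  [\sin^{2}{\left(y \right)}]:  - 3 C^{2} = -12
These equations allow (A, B, C) = (-1, 3, 2) or (1, -3, -2).
Impose the point condition(s):
  u(0, 0) = 5  ⟹  B + C = 5
Only A = -1, B = 3, C = 2 satisfies everything.
Hence u(x, y) = - x y + 2 \cos{\left(y \right)} + 3 e^{- x}.

Answer: u(x, y) = - x y + 2 \cos{\left(y \right)} + 3 e^{- x}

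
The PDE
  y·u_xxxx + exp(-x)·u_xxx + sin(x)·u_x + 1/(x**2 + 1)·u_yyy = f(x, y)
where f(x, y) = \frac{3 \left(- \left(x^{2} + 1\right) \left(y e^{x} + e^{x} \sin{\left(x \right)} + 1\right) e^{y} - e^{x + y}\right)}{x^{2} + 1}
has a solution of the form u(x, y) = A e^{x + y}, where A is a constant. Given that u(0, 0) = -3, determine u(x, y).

Substitute the ansatz u = A e^{x + y} into the left-hand side.
Derivatives of the ansatz:
  u_xxxx = A e^{x} e^{y}
  u_xxx = A e^{x} e^{y}
  u_x = A e^{x} e^{y}
  u_yyy = A e^{x} e^{y}
Term by term:
  y·u_xxxx = A y e^{x} e^{y}
  exp(-x)·u_xxx = A e^{y}
  sin(x)·u_x = A e^{x} e^{y} \sin{\left(x \right)}
  1/(x**2 + 1)·u_yyy = \frac{A e^{x} e^{y}}{x^{2} + 1}
So the left-hand side equals
  A y e^{x} e^{y} + A e^{x} e^{y} \sin{\left(x \right)} + A e^{y} + \frac{A e^{x} e^{y}}{x^{2} + 1}
This must equal f(x, y) identically; expanded, f = - 3 y e^{x} e^{y} - 3 e^{x} e^{y} \sin{\left(x \right)} - 3 e^{y} - \frac{3 e^{x} e^{y}}{x^{2} + 1}.
Matching coefficients of the independent functions:
  [y e^{x} e^{y}, \frac{e^{x} e^{y}}{x^{2} + 1}, e^{x} e^{y} \sin{\left(x \right)}, e^{y}]:  A = -3
Solving: A = -3.
Check against the point condition:
  u(0, 0) = -3  ⟹  A = -3  ✓
Hence u(x, y) = - 3 e^{x + y}.

Answer: u(x, y) = - 3 e^{x + y}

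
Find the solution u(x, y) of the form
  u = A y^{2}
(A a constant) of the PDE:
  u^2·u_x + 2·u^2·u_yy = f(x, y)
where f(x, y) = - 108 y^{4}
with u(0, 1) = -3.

Substitute the ansatz u = A y^{2} into the left-hand side.
Derivatives of the ansatz:
  u_x = 0
  u_yy = 2 A
Term by term:
  u^2·u_x = 0
  2·u^2·u_yy = 4 A^{3} y^{4}
So the left-hand side equals
  4 A^{3} y^{4}
This must equal f(x, y) = - 108 y^{4} identically.
Matching coefficients of the independent functions:
  [y^{4}]:  4 A^{3} = -108
Solving: A = -3.
Check against the point condition:
  u(0, 1) = -3  ⟹  A = -3  ✓
Hence u(x, y) = - 3 y^{2}.

Answer: u(x, y) = - 3 y^{2}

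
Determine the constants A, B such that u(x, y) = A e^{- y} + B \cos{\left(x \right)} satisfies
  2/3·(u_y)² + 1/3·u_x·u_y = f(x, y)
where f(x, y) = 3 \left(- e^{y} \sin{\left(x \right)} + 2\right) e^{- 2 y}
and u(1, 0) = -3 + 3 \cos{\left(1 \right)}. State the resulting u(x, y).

Answer: u(x, y) = 3 \cos{\left(x \right)} - 3 e^{- y}

Derivation:
Substitute the ansatz u = A e^{- y} + B \cos{\left(x \right)} into the left-hand side.
Derivatives of the ansatz:
  u_y = - A e^{- y}
  u_x = - B \sin{\left(x \right)}
Term by term:
  2/3·(u_y)² = \frac{2 A^{2} e^{- 2 y}}{3}
  1/3·u_x·u_y = \frac{A B e^{- y} \sin{\left(x \right)}}{3}
So the left-hand side equals
  \frac{2 A^{2} e^{- 2 y}}{3} + \frac{A B e^{- y} \sin{\left(x \right)}}{3}
This must equal f(x, y) identically; expanded, f = - 3 e^{- y} \sin{\left(x \right)} + 6 e^{- 2 y}.
Matching coefficients of the independent functions:
  [e^{- y} \sin{\left(x \right)}]:  \frac{A B}{3} = -3
  [e^{- 2 y}]:  \frac{2 A^{2}}{3} = 6
These equations allow (A, B) = (-3, 3) or (3, -3).
Impose the point condition(s):
  u(1, 0) = -3 + 3 \cos{\left(1 \right)}  ⟹  A + B \cos{\left(1 \right)} = -3 + 3 \cos{\left(1 \right)}
Only A = -3, B = 3 satisfies everything.
Hence u(x, y) = 3 \cos{\left(x \right)} - 3 e^{- y}.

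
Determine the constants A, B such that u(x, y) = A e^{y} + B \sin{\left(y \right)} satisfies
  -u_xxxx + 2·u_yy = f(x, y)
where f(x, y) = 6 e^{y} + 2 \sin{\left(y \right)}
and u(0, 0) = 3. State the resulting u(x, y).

Substitute the ansatz u = A e^{y} + B \sin{\left(y \right)} into the left-hand side.
Derivatives of the ansatz:
  u_xxxx = 0
  u_yy = A e^{y} - B \sin{\left(y \right)}
Term by term:
  -u_xxxx = 0
  2·u_yy = 2 A e^{y} - 2 B \sin{\left(y \right)}
So the left-hand side equals
  2 A e^{y} - 2 B \sin{\left(y \right)}
This must equal f(x, y) = 6 e^{y} + 2 \sin{\left(y \right)} identically.
Matching coefficients of the independent functions:
  [e^{y}]:  2 A = 6
  [\sin{\left(y \right)}]:  - 2 B = 2
Solving: A = 3, B = -1.
Check against the point condition:
  u(0, 0) = 3  ⟹  A = 3  ✓
Hence u(x, y) = 3 e^{y} - \sin{\left(y \right)}.

Answer: u(x, y) = 3 e^{y} - \sin{\left(y \right)}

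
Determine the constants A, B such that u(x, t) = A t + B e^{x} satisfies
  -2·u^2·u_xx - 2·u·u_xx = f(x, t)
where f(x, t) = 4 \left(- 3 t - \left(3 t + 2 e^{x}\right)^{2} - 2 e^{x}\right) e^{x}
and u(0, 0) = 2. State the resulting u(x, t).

Substitute the ansatz u = A t + B e^{x} into the left-hand side.
Derivatives of the ansatz:
  u_xx = B e^{x}
Term by term:
  -2·u^2·u_xx = - 2 A^{2} B t^{2} e^{x} - 4 A B^{2} t e^{2 x} - 2 B^{3} e^{3 x}
  -2·u·u_xx = - 2 A B t e^{x} - 2 B^{2} e^{2 x}
So the left-hand side equals
  - 2 A^{2} B t^{2} e^{x} - 4 A B^{2} t e^{2 x} - 2 A B t e^{x} - 2 B^{3} e^{3 x} - 2 B^{2} e^{2 x}
This must equal f(x, t) identically; expanded, f = - 36 t^{2} e^{x} - 48 t e^{2 x} - 12 t e^{x} - 16 e^{3 x} - 8 e^{2 x}.
Matching coefficients of the independent functions:
  [t e^{x}]:  - 2 A B = -12
  [t e^{2 x}]:  - 4 A B^{2} = -48
  [t^{2} e^{x}]:  - 2 A^{2} B = -36
  [e^{2 x}]:  - 2 B^{2} = -8
  [e^{3 x}]:  - 2 B^{3} = -16
Solving: A = 3, B = 2.
Check against the point condition:
  u(0, 0) = 2  ⟹  B = 2  ✓
Hence u(x, t) = 3 t + 2 e^{x}.

Answer: u(x, t) = 3 t + 2 e^{x}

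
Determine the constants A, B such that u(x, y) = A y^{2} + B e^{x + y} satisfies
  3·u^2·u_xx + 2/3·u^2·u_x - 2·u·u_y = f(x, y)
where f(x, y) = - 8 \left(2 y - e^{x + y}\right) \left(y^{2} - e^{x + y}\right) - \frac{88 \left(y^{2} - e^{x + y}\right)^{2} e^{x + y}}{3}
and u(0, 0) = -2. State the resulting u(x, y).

Substitute the ansatz u = A y^{2} + B e^{x + y} into the left-hand side.
Derivatives of the ansatz:
  u_xx = B e^{x} e^{y}
  u_x = B e^{x} e^{y}
  u_y = 2 A y + B e^{x} e^{y}
Term by term:
  3·u^2·u_xx = 3 A^{2} B y^{4} e^{x} e^{y} + 6 A B^{2} y^{2} e^{2 x} e^{2 y} + 3 B^{3} e^{3 x} e^{3 y}
  2/3·u^2·u_x = \frac{2 A^{2} B y^{4} e^{x} e^{y}}{3} + \frac{4 A B^{2} y^{2} e^{2 x} e^{2 y}}{3} + \frac{2 B^{3} e^{3 x} e^{3 y}}{3}
  -2·u·u_y = - 4 A^{2} y^{3} - 2 A B y^{2} e^{x} e^{y} - 4 A B y e^{x} e^{y} - 2 B^{2} e^{2 x} e^{2 y}
So the left-hand side equals
  \frac{11 A^{2} B y^{4} e^{x} e^{y}}{3} - 4 A^{2} y^{3} + \frac{22 A B^{2} y^{2} e^{2 x} e^{2 y}}{3} - 2 A B y^{2} e^{x} e^{y} - 4 A B y e^{x} e^{y} + \frac{11 B^{3} e^{3 x} e^{3 y}}{3} - 2 B^{2} e^{2 x} e^{2 y}
This must equal f(x, y) identically; expanded, f = - \frac{88 y^{4} e^{x} e^{y}}{3} - 16 y^{3} + \frac{176 y^{2} e^{2 x} e^{2 y}}{3} + 8 y^{2} e^{x} e^{y} + 16 y e^{x} e^{y} - \frac{88 e^{3 x} e^{3 y}}{3} - 8 e^{2 x} e^{2 y}.
Matching coefficients of the independent functions:
  [y^{3}]:  - 4 A^{2} = -16
  [e^{2 x} e^{2 y}]:  - 2 B^{2} = -8
  [e^{3 x} e^{3 y}]:  \frac{11 B^{3}}{3} = - \frac{88}{3}
  [y e^{x} e^{y}]:  - 4 A B = 16
  [y^{2} e^{x} e^{y}]:  - 2 A B = 8
  [y^{2} e^{2 x} e^{2 y}]:  \frac{22 A B^{2}}{3} = \frac{176}{3}
  [y^{4} e^{x} e^{y}]:  \frac{11 A^{2} B}{3} = - \frac{88}{3}
Solving: A = 2, B = -2.
Check against the point condition:
  u(0, 0) = -2  ⟹  B = -2  ✓
Hence u(x, y) = 2 y^{2} - 2 e^{x + y}.

Answer: u(x, y) = 2 y^{2} - 2 e^{x + y}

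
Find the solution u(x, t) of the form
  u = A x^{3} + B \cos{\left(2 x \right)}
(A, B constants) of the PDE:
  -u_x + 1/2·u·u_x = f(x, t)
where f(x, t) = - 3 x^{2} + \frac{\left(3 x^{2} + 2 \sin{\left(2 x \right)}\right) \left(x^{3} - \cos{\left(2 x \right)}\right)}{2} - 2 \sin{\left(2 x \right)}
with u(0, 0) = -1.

Substitute the ansatz u = A x^{3} + B \cos{\left(2 x \right)} into the left-hand side.
Derivatives of the ansatz:
  u_x = 3 A x^{2} - 2 B \sin{\left(2 x \right)}
Term by term:
  -u_x = - 3 A x^{2} + 2 B \sin{\left(2 x \right)}
  1/2·u·u_x = \frac{3 A^{2} x^{5}}{2} - A B x^{3} \sin{\left(2 x \right)} + \frac{3 A B x^{2} \cos{\left(2 x \right)}}{2} - B^{2} \sin{\left(2 x \right)} \cos{\left(2 x \right)}
So the left-hand side equals
  \frac{3 A^{2} x^{5}}{2} - A B x^{3} \sin{\left(2 x \right)} + \frac{3 A B x^{2} \cos{\left(2 x \right)}}{2} - 3 A x^{2} - B^{2} \sin{\left(2 x \right)} \cos{\left(2 x \right)} + 2 B \sin{\left(2 x \right)}
This must equal f(x, t) identically; expanded, f = \frac{3 x^{5}}{2} + x^{3} \sin{\left(2 x \right)} - \frac{3 x^{2} \cos{\left(2 x \right)}}{2} - 3 x^{2} - \sin{\left(2 x \right)} \cos{\left(2 x \right)} - 2 \sin{\left(2 x \right)}.
Matching coefficients of the independent functions:
  [x^{2}]:  - 3 A = -3
  [x^{5}]:  \frac{3 A^{2}}{2} = \frac{3}{2}
  [x^{2} \cos{\left(2 x \right)}]:  \frac{3 A B}{2} = - \frac{3}{2}
  [x^{3} \sin{\left(2 x \right)}]:  - A B = 1
  [\sin{\left(2 x \right)} \cos{\left(2 x \right)}]:  - B^{2} = -1
  [\sin{\left(2 x \right)}]:  2 B = -2
Solving: A = 1, B = -1.
Check against the point condition:
  u(0, 0) = -1  ⟹  B = -1  ✓
Hence u(x, t) = x^{3} - \cos{\left(2 x \right)}.

Answer: u(x, t) = x^{3} - \cos{\left(2 x \right)}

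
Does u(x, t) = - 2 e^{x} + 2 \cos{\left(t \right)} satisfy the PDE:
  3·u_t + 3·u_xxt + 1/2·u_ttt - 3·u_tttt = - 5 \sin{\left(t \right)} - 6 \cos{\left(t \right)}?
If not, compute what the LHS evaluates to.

Evaluate each term of the left-hand side for u = - 2 e^{x} + 2 \cos{\left(t \right)}.
Derivatives:
  u_t = - 2 \sin{\left(t \right)}
  u_xxt = 0
  u_ttt = 2 \sin{\left(t \right)}
  u_tttt = 2 \cos{\left(t \right)}
Terms:
  3·u_t = - 6 \sin{\left(t \right)}
  3·u_xxt = 0
  1/2·u_ttt = \sin{\left(t \right)}
  -3·u_tttt = - 6 \cos{\left(t \right)}
Sum: LHS = - 5 \sin{\left(t \right)} - 6 \cos{\left(t \right)}
This is exactly the given right-hand side, so u is a solution.

Answer: Yes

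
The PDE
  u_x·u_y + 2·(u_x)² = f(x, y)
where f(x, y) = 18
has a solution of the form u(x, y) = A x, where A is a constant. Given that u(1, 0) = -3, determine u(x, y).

Answer: u(x, y) = - 3 x

Derivation:
Substitute the ansatz u = A x into the left-hand side.
Derivatives of the ansatz:
  u_x = A
  u_y = 0
Term by term:
  u_x·u_y = 0
  2·(u_x)² = 2 A^{2}
So the left-hand side equals
  2 A^{2}
This must equal f(x, y) = 18 identically.
Matching coefficients of the independent functions:
  [constant term]:  2 A^{2} = 18
These equations allow (A) = (-3) or (3).
Impose the point condition(s):
  u(1, 0) = -3  ⟹  A = -3
Only A = -3 satisfies everything.
Hence u(x, y) = - 3 x.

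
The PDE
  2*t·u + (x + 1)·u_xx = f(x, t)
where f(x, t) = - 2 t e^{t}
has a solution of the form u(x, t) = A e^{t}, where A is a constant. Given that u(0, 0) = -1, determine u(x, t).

Substitute the ansatz u = A e^{t} into the left-hand side.
Derivatives of the ansatz:
  u_xx = 0
Term by term:
  2*t·u = 2 A t e^{t}
  (x + 1)·u_xx = 0
So the left-hand side equals
  2 A t e^{t}
This must equal f(x, t) = - 2 t e^{t} identically.
Matching coefficients of the independent functions:
  [t e^{t}]:  2 A = -2
Solving: A = -1.
Check against the point condition:
  u(0, 0) = -1  ⟹  A = -1  ✓
Hence u(x, t) = - e^{t}.

Answer: u(x, t) = - e^{t}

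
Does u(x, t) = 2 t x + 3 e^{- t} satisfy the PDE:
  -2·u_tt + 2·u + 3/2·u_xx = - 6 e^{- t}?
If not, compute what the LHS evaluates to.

Answer: No, the LHS evaluates to 4 t x

Derivation:
Evaluate each term of the left-hand side for u = 2 t x + 3 e^{- t}.
Derivatives:
  u_tt = 3 e^{- t}
  u_xx = 0
Terms:
  -2·u_tt = - 6 e^{- t}
  2·u = 4 t x + 6 e^{- t}
  3/2·u_xx = 0
Sum: LHS = 4 t x
Given right-hand side: - 6 e^{- t}. Difference LHS − RHS = 4 t x + 6 e^{- t} ≠ 0, so u is not a solution.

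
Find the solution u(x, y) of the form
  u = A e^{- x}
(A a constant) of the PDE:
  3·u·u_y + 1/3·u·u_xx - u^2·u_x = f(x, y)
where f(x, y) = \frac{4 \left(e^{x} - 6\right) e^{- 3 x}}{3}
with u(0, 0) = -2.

Substitute the ansatz u = A e^{- x} into the left-hand side.
Derivatives of the ansatz:
  u_y = 0
  u_xx = A e^{- x}
  u_x = - A e^{- x}
Term by term:
  3·u·u_y = 0
  1/3·u·u_xx = \frac{A^{2} e^{- 2 x}}{3}
  -u^2·u_x = A^{3} e^{- 3 x}
So the left-hand side equals
  A^{3} e^{- 3 x} + \frac{A^{2} e^{- 2 x}}{3}
This must equal f(x, y) identically; expanded, f = \frac{4 e^{- 2 x}}{3} - 8 e^{- 3 x}.
Matching coefficients of the independent functions:
  [e^{- 3 x}]:  A^{3} = -8
  [e^{- 2 x}]:  \frac{A^{2}}{3} = \frac{4}{3}
Solving: A = -2.
Check against the point condition:
  u(0, 0) = -2  ⟹  A = -2  ✓
Hence u(x, y) = - 2 e^{- x}.

Answer: u(x, y) = - 2 e^{- x}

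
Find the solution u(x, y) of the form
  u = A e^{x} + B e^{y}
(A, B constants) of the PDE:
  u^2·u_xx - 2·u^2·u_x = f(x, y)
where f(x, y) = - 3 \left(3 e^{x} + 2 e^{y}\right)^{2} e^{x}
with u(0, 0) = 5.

Substitute the ansatz u = A e^{x} + B e^{y} into the left-hand side.
Derivatives of the ansatz:
  u_xx = A e^{x}
  u_x = A e^{x}
Term by term:
  u^2·u_xx = A^{3} e^{3 x} + 2 A^{2} B e^{2 x} e^{y} + A B^{2} e^{x} e^{2 y}
  -2·u^2·u_x = - 2 A^{3} e^{3 x} - 4 A^{2} B e^{2 x} e^{y} - 2 A B^{2} e^{x} e^{2 y}
So the left-hand side equals
  - A^{3} e^{3 x} - 2 A^{2} B e^{2 x} e^{y} - A B^{2} e^{x} e^{2 y}
This must equal f(x, y) identically; expanded, f = - 27 e^{3 x} - 36 e^{2 x} e^{y} - 12 e^{x} e^{2 y}.
Matching coefficients of the independent functions:
  [e^{x} e^{2 y}]:  - A B^{2} = -12
  [e^{2 x} e^{y}]:  - 2 A^{2} B = -36
  [e^{3 x}]:  - A^{3} = -27
Solving: A = 3, B = 2.
Check against the point condition:
  u(0, 0) = 5  ⟹  A + B = 5  ✓
Hence u(x, y) = 3 e^{x} + 2 e^{y}.

Answer: u(x, y) = 3 e^{x} + 2 e^{y}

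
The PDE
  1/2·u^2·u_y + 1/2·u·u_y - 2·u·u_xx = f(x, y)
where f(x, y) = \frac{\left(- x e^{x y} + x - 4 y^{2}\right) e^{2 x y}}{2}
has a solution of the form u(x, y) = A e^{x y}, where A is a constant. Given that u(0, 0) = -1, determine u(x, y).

Substitute the ansatz u = A e^{x y} into the left-hand side.
Derivatives of the ansatz:
  u_y = A x e^{x y}
  u_xx = A y^{2} e^{x y}
Term by term:
  1/2·u^2·u_y = \frac{A^{3} x e^{3 x y}}{2}
  1/2·u·u_y = \frac{A^{2} x e^{2 x y}}{2}
  -2·u·u_xx = - 2 A^{2} y^{2} e^{2 x y}
So the left-hand side equals
  \frac{A^{3} x e^{3 x y}}{2} + \frac{A^{2} x e^{2 x y}}{2} - 2 A^{2} y^{2} e^{2 x y}
This must equal f(x, y) identically; expanded, f = - \frac{x e^{3 x y}}{2} + \frac{x e^{2 x y}}{2} - 2 y^{2} e^{2 x y}.
Matching coefficients of the independent functions:
  [x e^{2 x y}]:  \frac{A^{2}}{2} = \frac{1}{2}
  [x e^{3 x y}]:  \frac{A^{3}}{2} = - \frac{1}{2}
  [y^{2} e^{2 x y}]:  - 2 A^{2} = -2
Solving: A = -1.
Check against the point condition:
  u(0, 0) = -1  ⟹  A = -1  ✓
Hence u(x, y) = - e^{x y}.

Answer: u(x, y) = - e^{x y}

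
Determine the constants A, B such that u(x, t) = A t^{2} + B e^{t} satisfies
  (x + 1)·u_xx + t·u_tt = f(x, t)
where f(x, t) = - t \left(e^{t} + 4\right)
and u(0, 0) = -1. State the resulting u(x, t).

Substitute the ansatz u = A t^{2} + B e^{t} into the left-hand side.
Derivatives of the ansatz:
  u_xx = 0
  u_tt = 2 A + B e^{t}
Term by term:
  (x + 1)·u_xx = 0
  t·u_tt = 2 A t + B t e^{t}
So the left-hand side equals
  2 A t + B t e^{t}
This must equal f(x, t) = - t \left(e^{t} + 4\right) identically.
Matching coefficients of the independent functions:
  [t]:  2 A = -4
  [t e^{t}]:  B = -1
Solving: A = -2, B = -1.
Check against the point condition:
  u(0, 0) = -1  ⟹  B = -1  ✓
Hence u(x, t) = - 2 t^{2} - e^{t}.

Answer: u(x, t) = - 2 t^{2} - e^{t}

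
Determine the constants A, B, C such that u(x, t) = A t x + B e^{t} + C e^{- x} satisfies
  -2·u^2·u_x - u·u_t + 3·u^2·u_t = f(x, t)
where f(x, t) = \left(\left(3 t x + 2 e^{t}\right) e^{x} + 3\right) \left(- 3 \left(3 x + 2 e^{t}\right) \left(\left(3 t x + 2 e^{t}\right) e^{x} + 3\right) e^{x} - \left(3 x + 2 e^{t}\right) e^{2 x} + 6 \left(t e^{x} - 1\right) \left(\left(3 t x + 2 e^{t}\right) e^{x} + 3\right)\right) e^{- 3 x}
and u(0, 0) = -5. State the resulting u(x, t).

Answer: u(x, t) = - 3 t x - 2 e^{t} - 3 e^{- x}

Derivation:
Substitute the ansatz u = A t x + B e^{t} + C e^{- x} into the left-hand side.
Derivatives of the ansatz:
  u_x = A t - C e^{- x}
  u_t = A x + B e^{t}
Term by term:
  -2·u^2·u_x = - 2 A^{3} t^{3} x^{2} - 4 A^{2} B t^{2} x e^{t} + 2 A^{2} C t^{2} x^{2} e^{- x} - 4 A^{2} C t^{2} x e^{- x} - 2 A B^{2} t e^{2 t} + 4 A B C t x e^{t} e^{- x} - 4 A B C t e^{t} e^{- x} + 4 A C^{2} t x e^{- 2 x} - 2 A C^{2} t e^{- 2 x} + 2 B^{2} C e^{2 t} e^{- x} + 4 B C^{2} e^{t} e^{- 2 x} + 2 C^{3} e^{- 3 x}
  -u·u_t = - A^{2} t x^{2} - A B t x e^{t} - A B x e^{t} - A C x e^{- x} - B^{2} e^{2 t} - B C e^{t} e^{- x}
  3·u^2·u_t = 3 A^{3} t^{2} x^{3} + 3 A^{2} B t^{2} x^{2} e^{t} + 6 A^{2} B t x^{2} e^{t} + 6 A^{2} C t x^{2} e^{- x} + 6 A B^{2} t x e^{2 t} + 3 A B^{2} x e^{2 t} + 6 A B C t x e^{t} e^{- x} + 6 A B C x e^{t} e^{- x} + 3 A C^{2} x e^{- 2 x} + 3 B^{3} e^{3 t} + 6 B^{2} C e^{2 t} e^{- x} + 3 B C^{2} e^{t} e^{- 2 x}
Sum these and collect like terms in the independent variables.
This must equal f(x, t) identically; expanded, f = 54 t^{3} x^{2} - 81 t^{2} x^{3} - 54 t^{2} x^{2} e^{t} - 54 t^{2} x^{2} e^{- x} + 72 t^{2} x e^{t} + 108 t^{2} x e^{- x} - 108 t x^{2} e^{t} - 9 t x^{2} - 162 t x^{2} e^{- x} - 72 t x e^{2 t} - 6 t x e^{t} - 180 t x e^{t} e^{- x} - 108 t x e^{- 2 x} + 24 t e^{2 t} + 72 t e^{t} e^{- x} + 54 t e^{- 2 x} - 36 x e^{2 t} - 6 x e^{t} - 108 x e^{t} e^{- x} - 9 x e^{- x} - 81 x e^{- 2 x} - 24 e^{3 t} - 4 e^{2 t} - 96 e^{2 t} e^{- x} - 6 e^{t} e^{- x} - 126 e^{t} e^{- 2 x} - 54 e^{- 3 x}.
Matching coefficients of the independent functions:
(each divided by its leading coefficient; functions giving the same equation are listed together)
  [t x^{2}]:  A^{2} - 9 = 0
  [t e^{2 t}, x e^{2 t}, t x e^{2 t}]:  A B^{2} + 12 = 0
  [t e^{- 2 x}, x e^{- 2 x}, t x e^{- 2 x}]:  A C^{2} + 27 = 0
  [t^{2} x^{3}, t^{3} x^{2}]:  A^{3} + 27 = 0
  [x e^{t}, t x e^{t}]:  A B - 6 = 0
  [x e^{- x}]:  A C - 9 = 0
  [e^{t} e^{- 2 x}]:  B C^{2} + 18 = 0
  [e^{t} e^{- x}]:  B C - 6 = 0
  [e^{2 t} e^{- x}]:  B^{2} C + 12 = 0
  [t x^{2} e^{t}, t^{2} x e^{t}, t^{2} x^{2} e^{t}]:  A^{2} B + 18 = 0
  [t x^{2} e^{- x}, t^{2} x e^{- x}, t^{2} x^{2} e^{- x}]:  A^{2} C + 27 = 0
  [t e^{t} e^{- x}, x e^{t} e^{- x}, t x e^{t} e^{- x}]:  A B C + 18 = 0
  [e^{2 t}]:  B^{2} - 4 = 0
  [e^{3 t}]:  B^{3} + 8 = 0
  [e^{- 3 x}]:  C^{3} + 27 = 0
Solving: A = -3, B = -2, C = -3.
Check against the point condition:
  u(0, 0) = -5  ⟹  B + C = -5  ✓
Hence u(x, t) = - 3 t x - 2 e^{t} - 3 e^{- x}.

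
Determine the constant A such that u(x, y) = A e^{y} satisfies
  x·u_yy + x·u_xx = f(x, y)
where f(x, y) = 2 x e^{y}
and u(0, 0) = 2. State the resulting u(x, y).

Substitute the ansatz u = A e^{y} into the left-hand side.
Derivatives of the ansatz:
  u_yy = A e^{y}
  u_xx = 0
Term by term:
  x·u_yy = A x e^{y}
  x·u_xx = 0
So the left-hand side equals
  A x e^{y}
This must equal f(x, y) = 2 x e^{y} identically.
Matching coefficients of the independent functions:
  [x e^{y}]:  A = 2
Solving: A = 2.
Check against the point condition:
  u(0, 0) = 2  ⟹  A = 2  ✓
Hence u(x, y) = 2 e^{y}.

Answer: u(x, y) = 2 e^{y}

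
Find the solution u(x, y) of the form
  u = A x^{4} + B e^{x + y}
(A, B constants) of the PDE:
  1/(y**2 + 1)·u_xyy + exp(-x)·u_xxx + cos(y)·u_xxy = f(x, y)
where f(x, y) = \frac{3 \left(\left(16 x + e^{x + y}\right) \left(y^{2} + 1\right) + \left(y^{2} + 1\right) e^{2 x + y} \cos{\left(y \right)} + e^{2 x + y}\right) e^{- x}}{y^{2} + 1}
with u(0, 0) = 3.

Answer: u(x, y) = 2 x^{4} + 3 e^{x + y}

Derivation:
Substitute the ansatz u = A x^{4} + B e^{x + y} into the left-hand side.
Derivatives of the ansatz:
  u_xyy = B e^{x} e^{y}
  u_xxx = 24 A x + B e^{x} e^{y}
  u_xxy = B e^{x} e^{y}
Term by term:
  1/(y**2 + 1)·u_xyy = \frac{B e^{x} e^{y}}{y^{2} + 1}
  exp(-x)·u_xxx = 24 A x e^{- x} + B e^{y}
  cos(y)·u_xxy = B e^{x} e^{y} \cos{\left(y \right)}
So the left-hand side equals
  24 A x e^{- x} + B e^{x} e^{y} \cos{\left(y \right)} + B e^{y} + \frac{B e^{x} e^{y}}{y^{2} + 1}
This must equal f(x, y) identically; expanded, f = 48 x e^{- x} + 3 e^{x} e^{y} \cos{\left(y \right)} + 3 e^{y} + \frac{3 e^{x} e^{y}}{y^{2} + 1}.
Matching coefficients of the independent functions:
  [x e^{- x}]:  24 A = 48
  [\frac{e^{x} e^{y}}{y^{2} + 1}, e^{x} e^{y} \cos{\left(y \right)}, e^{y}]:  B = 3
Solving: A = 2, B = 3.
Check against the point condition:
  u(0, 0) = 3  ⟹  B = 3  ✓
Hence u(x, y) = 2 x^{4} + 3 e^{x + y}.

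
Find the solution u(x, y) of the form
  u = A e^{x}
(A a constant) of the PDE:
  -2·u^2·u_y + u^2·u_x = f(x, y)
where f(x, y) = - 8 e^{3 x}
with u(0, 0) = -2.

Substitute the ansatz u = A e^{x} into the left-hand side.
Derivatives of the ansatz:
  u_y = 0
  u_x = A e^{x}
Term by term:
  -2·u^2·u_y = 0
  u^2·u_x = A^{3} e^{3 x}
So the left-hand side equals
  A^{3} e^{3 x}
This must equal f(x, y) = - 8 e^{3 x} identically.
Matching coefficients of the independent functions:
  [e^{3 x}]:  A^{3} = -8
Solving: A = -2.
Check against the point condition:
  u(0, 0) = -2  ⟹  A = -2  ✓
Hence u(x, y) = - 2 e^{x}.

Answer: u(x, y) = - 2 e^{x}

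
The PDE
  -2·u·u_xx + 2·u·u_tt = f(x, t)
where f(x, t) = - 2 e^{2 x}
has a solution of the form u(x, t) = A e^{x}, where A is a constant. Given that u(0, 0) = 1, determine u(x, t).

Substitute the ansatz u = A e^{x} into the left-hand side.
Derivatives of the ansatz:
  u_xx = A e^{x}
  u_tt = 0
Term by term:
  -2·u·u_xx = - 2 A^{2} e^{2 x}
  2·u·u_tt = 0
So the left-hand side equals
  - 2 A^{2} e^{2 x}
This must equal f(x, t) = - 2 e^{2 x} identically.
Matching coefficients of the independent functions:
  [e^{2 x}]:  - 2 A^{2} = -2
These equations allow (A) = (-1) or (1).
Impose the point condition(s):
  u(0, 0) = 1  ⟹  A = 1
Only A = 1 satisfies everything.
Hence u(x, t) = e^{x}.

Answer: u(x, t) = e^{x}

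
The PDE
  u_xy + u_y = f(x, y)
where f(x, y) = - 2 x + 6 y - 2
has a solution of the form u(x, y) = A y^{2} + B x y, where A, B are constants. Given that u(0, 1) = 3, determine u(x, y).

Substitute the ansatz u = A y^{2} + B x y into the left-hand side.
Derivatives of the ansatz:
  u_xy = B
  u_y = 2 A y + B x
Term by term:
  u_xy = B
  u_y = 2 A y + B x
So the left-hand side equals
  2 A y + B x + B
This must equal f(x, y) = - 2 x + 6 y - 2 identically.
Matching coefficients of the independent functions:
  [constant term, x]:  B = -2
  [y]:  2 A = 6
Solving: A = 3, B = -2.
Check against the point condition:
  u(0, 1) = 3  ⟹  A = 3  ✓
Hence u(x, y) = - 2 x y + 3 y^{2}.

Answer: u(x, y) = - 2 x y + 3 y^{2}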